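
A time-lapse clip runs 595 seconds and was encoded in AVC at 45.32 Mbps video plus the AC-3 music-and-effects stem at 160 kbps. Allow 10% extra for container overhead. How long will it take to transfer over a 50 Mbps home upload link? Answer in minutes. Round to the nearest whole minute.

Audio: 160 kbps = 0.160 Mbps.
Total bitrate: 45.480 Mbps.
File: 45.480 Mbps × 595 s = 27060.6 Mb.
With 10% container overhead: ×1.10. → 29766.7 Mb.
At 50 Mbps: 29766.7 / 50 = 595.3 s ≈ 9.92 minutes.

10 minutes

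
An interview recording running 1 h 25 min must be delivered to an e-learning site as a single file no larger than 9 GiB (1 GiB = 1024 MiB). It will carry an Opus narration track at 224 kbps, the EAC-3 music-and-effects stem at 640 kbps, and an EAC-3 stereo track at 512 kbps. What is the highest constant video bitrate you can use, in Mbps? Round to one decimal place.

Budget: 9 GiB = 77309.4 Mb.
1 h 25 min = 85 min = 5100 s
Total bitrate budget: 77309.4 Mb / 5100 s = 15.159 Mbps.
Audio total: 224 + 640 + 512 = 1376 kbps = 1.376 Mbps.
Video: 15.159 − 1.376 = 13.783 Mbps.

13.8 Mbps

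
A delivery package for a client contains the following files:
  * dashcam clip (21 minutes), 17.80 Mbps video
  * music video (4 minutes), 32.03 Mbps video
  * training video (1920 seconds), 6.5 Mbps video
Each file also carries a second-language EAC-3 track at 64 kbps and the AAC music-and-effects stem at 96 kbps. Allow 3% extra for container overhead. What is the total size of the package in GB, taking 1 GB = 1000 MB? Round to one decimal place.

Audio total: 64 + 96 = 160 kbps = 0.160 Mbps.
dashcam clip: 17.960 Mbps × 1260 s × 1.03 = 23308.5 Mb
music video: 32.190 Mbps × 240 s × 1.03 = 7957.4 Mb
training video: 6.660 Mbps × 1920 s × 1.03 = 13170.8 Mb
Total: 44436.7 Mb = 5554.6 MB.
= 5.555 GB.

5.6 GB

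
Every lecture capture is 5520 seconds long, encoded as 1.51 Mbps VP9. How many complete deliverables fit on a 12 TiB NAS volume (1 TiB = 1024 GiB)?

Per item: 1.510 Mbps × 5520 s = 8,335 Mb = 1,042 MB.
Capacity: 12 TiB = 105,553,116 Mb; 12663.54 items → 12663 complete.

12663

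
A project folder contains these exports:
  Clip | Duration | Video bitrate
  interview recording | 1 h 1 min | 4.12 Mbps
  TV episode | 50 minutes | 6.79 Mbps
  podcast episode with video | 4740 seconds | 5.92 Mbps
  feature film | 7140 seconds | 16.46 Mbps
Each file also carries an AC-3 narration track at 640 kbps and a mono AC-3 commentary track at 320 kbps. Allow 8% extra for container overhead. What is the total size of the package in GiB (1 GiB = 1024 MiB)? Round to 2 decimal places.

25.00 GiB

Audio total: 640 + 320 = 960 kbps = 0.960 Mbps.
interview recording: 5.080 Mbps × 3660 s × 1.08 = 20080.2 Mb
TV episode: 7.750 Mbps × 3000 s × 1.08 = 25110.0 Mb
podcast episode with video: 6.880 Mbps × 4740 s × 1.08 = 35220.1 Mb
feature film: 17.420 Mbps × 7140 s × 1.08 = 134329.1 Mb
Total: 214739.4 Mb = 26842.4 MB.
= 25.00 GiB.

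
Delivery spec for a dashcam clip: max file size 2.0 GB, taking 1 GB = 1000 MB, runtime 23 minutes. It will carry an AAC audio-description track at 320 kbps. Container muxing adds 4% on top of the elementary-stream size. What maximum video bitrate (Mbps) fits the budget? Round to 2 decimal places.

Budget: 2.0 GB = 16000.0 Mb.
Stream payload after overhead: 16000.0 / 1.04 = 15384.6 Mb.
23 min = 1380 s
Total bitrate budget: 15384.6 Mb / 1380 s = 11.148 Mbps.
Audio: 320 kbps = 0.320 Mbps.
Video: 11.148 − 0.320 = 10.828 Mbps.

10.83 Mbps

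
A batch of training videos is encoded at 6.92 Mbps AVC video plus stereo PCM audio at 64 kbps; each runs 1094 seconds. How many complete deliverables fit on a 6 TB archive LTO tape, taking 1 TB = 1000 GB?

Audio: 64 kbps = 0.064 Mbps.
Total bitrate: 6.984 Mbps.
Per item: 6.984 Mbps × 1094 s = 7,640 Mb = 955.1 MB.
Capacity: 6 TB = 48,000,000 Mb; 6282.31 items → 6282 complete.

6282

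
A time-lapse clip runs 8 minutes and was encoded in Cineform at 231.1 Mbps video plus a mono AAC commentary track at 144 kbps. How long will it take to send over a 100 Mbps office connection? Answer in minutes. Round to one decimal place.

18.5 minutes

8 min = 480 s
Audio: 144 kbps = 0.144 Mbps.
Total bitrate: 231.244 Mbps.
File: 231.244 Mbps × 480 s = 110997.1 Mb.
At 100 Mbps: 110997.1 / 100 = 1110.0 s ≈ 18.5 minutes.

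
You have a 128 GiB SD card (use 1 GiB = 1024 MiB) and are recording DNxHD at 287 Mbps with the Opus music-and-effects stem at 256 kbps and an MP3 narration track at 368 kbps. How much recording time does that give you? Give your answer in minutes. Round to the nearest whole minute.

64 minutes

Audio total: 256 + 368 = 624 kbps = 0.624 Mbps.
Total bitrate: 287 + 0.624 = 287.624 Mbps.
Capacity: 128 GiB = 1,099,512 Mb.
Recording time: 1,099,512 / 287.624 = 3,823 s ≈ 63.7 minutes.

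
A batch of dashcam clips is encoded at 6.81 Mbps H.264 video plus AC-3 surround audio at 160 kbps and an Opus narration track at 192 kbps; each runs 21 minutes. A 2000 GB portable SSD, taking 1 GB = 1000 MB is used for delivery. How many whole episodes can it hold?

1773

21 min = 1260 s
Audio total: 160 + 192 = 352 kbps = 0.352 Mbps.
Total bitrate: 7.162 Mbps.
Per item: 7.162 Mbps × 1260 s = 9,024 Mb = 1,128 MB.
Capacity: 2000 GB = 16,000,000 Mb; 1773.03 items → 1773 complete.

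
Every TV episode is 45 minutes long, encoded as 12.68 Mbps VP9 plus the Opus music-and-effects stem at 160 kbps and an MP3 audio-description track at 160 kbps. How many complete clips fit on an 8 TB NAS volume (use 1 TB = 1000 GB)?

45 min = 2700 s
Audio total: 160 + 160 = 320 kbps = 0.320 Mbps.
Total bitrate: 13.000 Mbps.
Per item: 13.000 Mbps × 2700 s = 35,100 Mb = 4,388 MB.
Capacity: 8 TB = 64,000,000 Mb; 1823.36 items → 1823 complete.

1823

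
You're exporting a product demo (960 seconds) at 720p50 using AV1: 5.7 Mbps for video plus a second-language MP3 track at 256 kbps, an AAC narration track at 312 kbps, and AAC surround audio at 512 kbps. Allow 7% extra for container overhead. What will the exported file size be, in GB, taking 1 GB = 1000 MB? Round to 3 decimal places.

Audio total: 256 + 312 + 512 = 1080 kbps = 1.080 Mbps.
Total bitrate: 5.7 + 1.080 = 6.780 Mbps.
Stream data: 6.780 Mbps × 960 s = 6508.8 Mb.
With 7% container overhead: ×1.07.
6,964 Mb ÷ 8 = 870.6 MB → 0.8706 GB.

0.871 GB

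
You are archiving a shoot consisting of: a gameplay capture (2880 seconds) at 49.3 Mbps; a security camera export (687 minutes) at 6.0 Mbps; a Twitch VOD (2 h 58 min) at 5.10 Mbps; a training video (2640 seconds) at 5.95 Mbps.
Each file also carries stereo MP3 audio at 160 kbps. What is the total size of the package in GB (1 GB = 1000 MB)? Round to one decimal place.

58.6 GB

Audio: 160 kbps = 0.160 Mbps.
gameplay capture: 49.460 Mbps × 2880 s = 142444.8 Mb
security camera export: 6.160 Mbps × 41220 s = 253915.2 Mb
Twitch VOD: 5.260 Mbps × 10680 s = 56176.8 Mb
training video: 6.110 Mbps × 2640 s = 16130.4 Mb
Total: 468667.2 Mb = 58583.4 MB.
= 58.58 GB.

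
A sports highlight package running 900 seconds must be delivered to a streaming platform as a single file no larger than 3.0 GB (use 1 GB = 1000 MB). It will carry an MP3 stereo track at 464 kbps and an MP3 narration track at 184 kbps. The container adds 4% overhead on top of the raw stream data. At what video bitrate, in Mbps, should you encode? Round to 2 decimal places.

Budget: 3.0 GB = 24000.0 Mb.
Stream payload after overhead: 24000.0 / 1.04 = 23076.9 Mb.
Total bitrate budget: 23076.9 Mb / 900 s = 25.641 Mbps.
Audio total: 464 + 184 = 648 kbps = 0.648 Mbps.
Video: 25.641 − 0.648 = 24.993 Mbps.

24.99 Mbps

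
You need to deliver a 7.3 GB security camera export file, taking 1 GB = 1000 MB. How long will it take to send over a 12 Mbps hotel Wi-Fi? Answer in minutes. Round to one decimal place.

81.1 minutes

File: 7.3 GB = 58400.0 Mb.
At 12 Mbps: 58400.0 / 12 = 4866.7 s ≈ 81.1 minutes.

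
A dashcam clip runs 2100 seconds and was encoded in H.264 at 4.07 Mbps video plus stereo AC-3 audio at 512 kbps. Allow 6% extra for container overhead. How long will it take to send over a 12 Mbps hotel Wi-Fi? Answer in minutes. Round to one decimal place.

Audio: 512 kbps = 0.512 Mbps.
Total bitrate: 4.582 Mbps.
File: 4.582 Mbps × 2100 s = 9622.2 Mb.
With 6% container overhead: ×1.06. → 10199.5 Mb.
At 12 Mbps: 10199.5 / 12 = 850.0 s ≈ 14.2 minutes.

14.2 minutes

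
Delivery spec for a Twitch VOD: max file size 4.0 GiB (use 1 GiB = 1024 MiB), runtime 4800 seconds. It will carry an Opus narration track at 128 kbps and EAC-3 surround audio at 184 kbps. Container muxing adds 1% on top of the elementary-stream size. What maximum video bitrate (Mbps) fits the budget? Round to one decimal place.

6.8 Mbps

Budget: 4.0 GiB = 34359.7 Mb.
Stream payload after overhead: 34359.7 / 1.01 = 34019.5 Mb.
Total bitrate budget: 34019.5 Mb / 4800 s = 7.087 Mbps.
Audio total: 128 + 184 = 312 kbps = 0.312 Mbps.
Video: 7.087 − 0.312 = 6.775 Mbps.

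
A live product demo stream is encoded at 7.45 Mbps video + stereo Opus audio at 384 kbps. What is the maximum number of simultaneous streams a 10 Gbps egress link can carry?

Audio: 384 kbps = 0.384 Mbps.
Per-viewer media rate: 7.834 Mbps.
10 Gbps = 10,000 Mbps; 10,000 / 7.834 = 1276.49 → 1276 viewers.

1276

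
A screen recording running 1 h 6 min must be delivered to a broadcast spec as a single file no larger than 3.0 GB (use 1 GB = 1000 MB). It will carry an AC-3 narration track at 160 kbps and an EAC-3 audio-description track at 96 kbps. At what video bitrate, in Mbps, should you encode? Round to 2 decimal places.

Budget: 3.0 GB = 24000.0 Mb.
1 h 6 min = 66 min = 3960 s
Total bitrate budget: 24000.0 Mb / 3960 s = 6.061 Mbps.
Audio total: 160 + 96 = 256 kbps = 0.256 Mbps.
Video: 6.061 − 0.256 = 5.805 Mbps.

5.80 Mbps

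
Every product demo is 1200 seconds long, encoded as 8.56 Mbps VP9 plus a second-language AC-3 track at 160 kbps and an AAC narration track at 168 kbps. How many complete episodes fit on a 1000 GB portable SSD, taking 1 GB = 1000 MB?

750

Audio total: 160 + 168 = 328 kbps = 0.328 Mbps.
Total bitrate: 8.888 Mbps.
Per item: 8.888 Mbps × 1200 s = 10,666 Mb = 1,333 MB.
Capacity: 1000 GB = 8,000,000 Mb; 750.08 items → 750 complete.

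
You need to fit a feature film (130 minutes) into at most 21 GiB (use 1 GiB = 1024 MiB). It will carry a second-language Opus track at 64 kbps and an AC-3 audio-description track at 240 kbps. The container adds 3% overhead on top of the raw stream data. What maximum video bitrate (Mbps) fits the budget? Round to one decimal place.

22.1 Mbps

Budget: 21 GiB = 180388.6 Mb.
Stream payload after overhead: 180388.6 / 1.03 = 175134.6 Mb.
130 min = 7800 s
Total bitrate budget: 175134.6 Mb / 7800 s = 22.453 Mbps.
Audio total: 64 + 240 = 304 kbps = 0.304 Mbps.
Video: 22.453 − 0.304 = 22.149 Mbps.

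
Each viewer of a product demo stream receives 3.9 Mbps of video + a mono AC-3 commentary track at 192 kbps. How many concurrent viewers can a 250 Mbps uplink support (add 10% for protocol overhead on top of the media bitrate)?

55

Audio: 192 kbps = 0.192 Mbps.
Per-viewer media rate: 4.092 Mbps.
On the wire with 10% overhead: 4.501 Mbps.
250 Mbps = 250.0 Mbps; 250.0 / 4.501 = 55.54 → 55 viewers.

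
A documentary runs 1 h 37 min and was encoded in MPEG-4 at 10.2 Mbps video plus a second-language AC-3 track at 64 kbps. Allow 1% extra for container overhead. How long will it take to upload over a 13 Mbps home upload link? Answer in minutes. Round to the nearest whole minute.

1 h 37 min = 97 min = 5820 s
Audio: 64 kbps = 0.064 Mbps.
Total bitrate: 10.264 Mbps.
File: 10.264 Mbps × 5820 s = 59736.5 Mb.
With 1% container overhead: ×1.01. → 60333.8 Mb.
At 13 Mbps: 60333.8 / 13 = 4641.1 s ≈ 77.4 minutes.

77 minutes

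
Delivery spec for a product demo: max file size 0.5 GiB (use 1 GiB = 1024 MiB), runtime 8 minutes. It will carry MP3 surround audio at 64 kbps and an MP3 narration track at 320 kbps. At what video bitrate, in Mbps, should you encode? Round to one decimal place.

8.6 Mbps

Budget: 0.5 GiB = 4295.0 Mb.
8 min = 480 s
Total bitrate budget: 4295.0 Mb / 480 s = 8.948 Mbps.
Audio total: 64 + 320 = 384 kbps = 0.384 Mbps.
Video: 8.948 − 0.384 = 8.564 Mbps.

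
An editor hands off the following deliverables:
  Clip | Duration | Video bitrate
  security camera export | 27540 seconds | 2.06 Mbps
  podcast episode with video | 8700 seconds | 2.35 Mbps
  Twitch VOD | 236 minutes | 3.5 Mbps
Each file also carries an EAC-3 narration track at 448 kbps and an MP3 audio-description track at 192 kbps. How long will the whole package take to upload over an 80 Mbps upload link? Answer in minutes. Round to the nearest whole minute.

Audio total: 448 + 192 = 640 kbps = 0.640 Mbps.
security camera export: 2.700 Mbps × 27540 s = 74358.0 Mb
podcast episode with video: 2.990 Mbps × 8700 s = 26013.0 Mb
Twitch VOD: 4.140 Mbps × 14160 s = 58622.4 Mb
Total: 158993.4 Mb = 19874.2 MB.
At 80 Mbps: 158993.4 / 80 = 1987 s ≈ 33.1 minutes.

33 minutes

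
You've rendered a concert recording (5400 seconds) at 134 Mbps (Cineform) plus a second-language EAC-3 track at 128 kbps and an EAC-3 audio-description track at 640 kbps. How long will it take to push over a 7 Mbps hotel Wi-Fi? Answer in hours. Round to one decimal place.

Audio total: 128 + 640 = 768 kbps = 0.768 Mbps.
Total bitrate: 134.768 Mbps.
File: 134.768 Mbps × 5400 s = 727747.2 Mb.
At 7 Mbps: 727747.2 / 7 = 103963.9 s ≈ 28.9 hours.

28.9 hours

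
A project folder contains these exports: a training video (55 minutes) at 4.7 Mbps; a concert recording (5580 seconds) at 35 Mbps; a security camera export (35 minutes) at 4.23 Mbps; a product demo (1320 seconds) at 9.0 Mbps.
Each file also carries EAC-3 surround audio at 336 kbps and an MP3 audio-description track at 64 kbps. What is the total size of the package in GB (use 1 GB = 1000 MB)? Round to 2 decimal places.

29.56 GB

Audio total: 336 + 64 = 400 kbps = 0.400 Mbps.
training video: 5.100 Mbps × 3300 s = 16830.0 Mb
concert recording: 35.400 Mbps × 5580 s = 197532.0 Mb
security camera export: 4.630 Mbps × 2100 s = 9723.0 Mb
product demo: 9.400 Mbps × 1320 s = 12408.0 Mb
Total: 236493.0 Mb = 29561.6 MB.
= 29.56 GB.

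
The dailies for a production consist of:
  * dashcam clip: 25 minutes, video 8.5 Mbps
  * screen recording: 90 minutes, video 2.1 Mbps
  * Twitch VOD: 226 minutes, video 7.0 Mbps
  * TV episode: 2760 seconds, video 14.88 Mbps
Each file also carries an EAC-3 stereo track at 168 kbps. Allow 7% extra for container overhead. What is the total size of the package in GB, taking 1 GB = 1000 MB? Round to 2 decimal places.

Audio: 168 kbps = 0.168 Mbps.
dashcam clip: 8.668 Mbps × 1500 s × 1.07 = 13912.1 Mb
screen recording: 2.268 Mbps × 5400 s × 1.07 = 13104.5 Mb
Twitch VOD: 7.168 Mbps × 13560 s × 1.07 = 104001.9 Mb
TV episode: 15.048 Mbps × 2760 s × 1.07 = 44439.8 Mb
Total: 175458.3 Mb = 21932.3 MB.
= 21.93 GB.

21.93 GB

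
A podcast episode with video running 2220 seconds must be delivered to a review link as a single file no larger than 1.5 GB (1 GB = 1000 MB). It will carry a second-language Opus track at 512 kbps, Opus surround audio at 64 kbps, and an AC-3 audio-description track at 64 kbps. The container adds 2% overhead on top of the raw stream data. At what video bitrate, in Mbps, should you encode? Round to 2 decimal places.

Budget: 1.5 GB = 12000.0 Mb.
Stream payload after overhead: 12000.0 / 1.02 = 11764.7 Mb.
Total bitrate budget: 11764.7 Mb / 2220 s = 5.299 Mbps.
Audio total: 512 + 64 + 64 = 640 kbps = 0.640 Mbps.
Video: 5.299 − 0.640 = 4.659 Mbps.

4.66 Mbps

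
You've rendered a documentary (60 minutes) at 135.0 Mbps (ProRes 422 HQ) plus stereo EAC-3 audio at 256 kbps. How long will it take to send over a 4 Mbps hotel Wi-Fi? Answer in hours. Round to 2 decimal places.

33.81 hours

60 min = 3600 s
Audio: 256 kbps = 0.256 Mbps.
Total bitrate: 135.256 Mbps.
File: 135.256 Mbps × 3600 s = 486921.6 Mb.
At 4 Mbps: 486921.6 / 4 = 121730.4 s ≈ 33.8 hours.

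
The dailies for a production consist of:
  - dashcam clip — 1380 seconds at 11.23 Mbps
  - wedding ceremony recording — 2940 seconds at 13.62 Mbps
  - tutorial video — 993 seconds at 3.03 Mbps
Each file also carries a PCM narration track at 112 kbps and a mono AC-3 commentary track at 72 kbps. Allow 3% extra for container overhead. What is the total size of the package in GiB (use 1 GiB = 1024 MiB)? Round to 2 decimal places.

Audio total: 112 + 72 = 184 kbps = 0.184 Mbps.
dashcam clip: 11.414 Mbps × 1380 s × 1.03 = 16223.9 Mb
wedding ceremony recording: 13.804 Mbps × 2940 s × 1.03 = 41801.3 Mb
tutorial video: 3.214 Mbps × 993 s × 1.03 = 3287.2 Mb
Total: 61312.4 Mb = 7664.0 MB.
= 7.138 GiB.

7.14 GiB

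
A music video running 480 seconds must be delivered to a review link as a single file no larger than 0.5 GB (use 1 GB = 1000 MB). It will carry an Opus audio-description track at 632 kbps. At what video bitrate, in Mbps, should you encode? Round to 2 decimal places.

7.70 Mbps

Budget: 0.5 GB = 4000.0 Mb.
Total bitrate budget: 4000.0 Mb / 480 s = 8.333 Mbps.
Audio: 632 kbps = 0.632 Mbps.
Video: 8.333 − 0.632 = 7.701 Mbps.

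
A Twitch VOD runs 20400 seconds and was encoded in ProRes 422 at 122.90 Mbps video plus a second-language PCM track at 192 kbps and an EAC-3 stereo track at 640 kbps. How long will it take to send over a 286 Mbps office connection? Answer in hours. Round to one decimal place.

Audio total: 192 + 640 = 832 kbps = 0.832 Mbps.
Total bitrate: 123.732 Mbps.
File: 123.732 Mbps × 20400 s = 2524132.8 Mb.
At 286 Mbps: 2524132.8 / 286 = 8825.6 s ≈ 2.45 hours.

2.5 hours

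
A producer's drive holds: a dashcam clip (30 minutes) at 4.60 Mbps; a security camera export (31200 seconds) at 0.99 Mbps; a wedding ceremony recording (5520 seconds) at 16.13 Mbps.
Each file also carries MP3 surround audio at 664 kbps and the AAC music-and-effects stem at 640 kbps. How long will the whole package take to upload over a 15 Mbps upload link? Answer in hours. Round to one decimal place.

3.3 hours

Audio total: 664 + 640 = 1304 kbps = 1.304 Mbps.
dashcam clip: 5.904 Mbps × 1800 s = 10627.2 Mb
security camera export: 2.294 Mbps × 31200 s = 71572.8 Mb
wedding ceremony recording: 17.434 Mbps × 5520 s = 96235.7 Mb
Total: 178435.7 Mb = 22304.5 MB.
At 15 Mbps: 178435.7 / 15 = 11896 s ≈ 3.3 hours.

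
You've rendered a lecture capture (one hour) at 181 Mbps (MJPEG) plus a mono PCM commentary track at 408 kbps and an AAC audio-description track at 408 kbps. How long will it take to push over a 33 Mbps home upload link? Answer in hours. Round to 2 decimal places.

5.51 hours

1 h = 3600 s
Audio total: 408 + 408 = 816 kbps = 0.816 Mbps.
Total bitrate: 181.816 Mbps.
File: 181.816 Mbps × 3600 s = 654537.6 Mb.
At 33 Mbps: 654537.6 / 33 = 19834.5 s ≈ 5.51 hours.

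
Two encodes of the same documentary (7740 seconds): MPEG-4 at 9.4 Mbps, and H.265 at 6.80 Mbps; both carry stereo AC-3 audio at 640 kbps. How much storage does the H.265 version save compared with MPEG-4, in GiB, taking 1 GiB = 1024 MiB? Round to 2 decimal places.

2.34 GiB

Audio: 640 kbps = 0.640 Mbps.
MPEG-4: 10.040 Mbps × 7740 s = 77709.6 Mb = 9.047 GiB.
H.265: 7.440 Mbps × 7740 s = 57585.6 Mb = 6.704 GiB.
Saving: 9.047 − 6.704 = 2.343 GiB.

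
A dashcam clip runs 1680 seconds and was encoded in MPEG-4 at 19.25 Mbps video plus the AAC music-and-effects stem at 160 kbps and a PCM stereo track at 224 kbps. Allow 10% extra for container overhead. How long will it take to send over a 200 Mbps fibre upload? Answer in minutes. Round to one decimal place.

Audio total: 160 + 224 = 384 kbps = 0.384 Mbps.
Total bitrate: 19.634 Mbps.
File: 19.634 Mbps × 1680 s = 32985.1 Mb.
With 10% container overhead: ×1.10. → 36283.6 Mb.
At 200 Mbps: 36283.6 / 200 = 181.4 s ≈ 3.02 minutes.

3.0 minutes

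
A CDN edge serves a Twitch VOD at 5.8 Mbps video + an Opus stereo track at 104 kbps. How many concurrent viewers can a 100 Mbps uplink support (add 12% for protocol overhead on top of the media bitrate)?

Audio: 104 kbps = 0.104 Mbps.
Per-viewer media rate: 5.904 Mbps.
On the wire with 12% overhead: 6.612 Mbps.
100 Mbps = 100.0 Mbps; 100.0 / 6.612 = 15.12 → 15 viewers.

15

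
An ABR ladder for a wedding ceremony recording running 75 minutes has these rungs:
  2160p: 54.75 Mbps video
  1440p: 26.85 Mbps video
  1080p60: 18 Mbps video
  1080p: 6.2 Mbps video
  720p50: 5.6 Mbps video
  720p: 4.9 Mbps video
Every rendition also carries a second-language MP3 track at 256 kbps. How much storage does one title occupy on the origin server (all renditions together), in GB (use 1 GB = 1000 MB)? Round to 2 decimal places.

66.28 GB

75 min = 4500 s
Audio: 256 kbps = 0.256 Mbps.
Sum of rendition bitrates: (54.75+0.256) + (26.85+0.256) + (18+0.256) + (6.2+0.256) + (5.6+0.256) + (4.9+0.256) = 117.836 Mbps.
× 4500 s = 530,262 Mb = 66,283 MB = 66.28 GB.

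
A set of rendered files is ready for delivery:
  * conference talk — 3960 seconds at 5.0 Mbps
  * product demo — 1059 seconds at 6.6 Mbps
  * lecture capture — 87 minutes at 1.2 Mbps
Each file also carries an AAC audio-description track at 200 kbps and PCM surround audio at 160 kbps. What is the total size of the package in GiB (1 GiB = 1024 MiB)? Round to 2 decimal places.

4.28 GiB

Audio total: 200 + 160 = 360 kbps = 0.360 Mbps.
conference talk: 5.360 Mbps × 3960 s = 21225.6 Mb
product demo: 6.960 Mbps × 1059 s = 7370.6 Mb
lecture capture: 1.560 Mbps × 5220 s = 8143.2 Mb
Total: 36739.4 Mb = 4592.4 MB.
= 4.277 GiB.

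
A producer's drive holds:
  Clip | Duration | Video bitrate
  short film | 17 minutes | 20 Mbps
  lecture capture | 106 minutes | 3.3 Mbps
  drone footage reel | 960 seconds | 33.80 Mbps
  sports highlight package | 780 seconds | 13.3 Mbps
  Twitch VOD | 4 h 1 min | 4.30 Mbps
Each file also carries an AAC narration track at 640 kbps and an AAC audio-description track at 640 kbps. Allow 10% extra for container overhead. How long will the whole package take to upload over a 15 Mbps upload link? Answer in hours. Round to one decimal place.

3.6 hours

Audio total: 640 + 640 = 1280 kbps = 1.280 Mbps.
short film: 21.280 Mbps × 1020 s × 1.10 = 23876.2 Mb
lecture capture: 4.580 Mbps × 6360 s × 1.10 = 32041.7 Mb
drone footage reel: 35.080 Mbps × 960 s × 1.10 = 37044.5 Mb
sports highlight package: 14.580 Mbps × 780 s × 1.10 = 12509.6 Mb
Twitch VOD: 5.580 Mbps × 14460 s × 1.10 = 88755.5 Mb
Total: 194227.4 Mb = 24278.4 MB.
At 15 Mbps: 194227.4 / 15 = 12948 s ≈ 3.6 hours.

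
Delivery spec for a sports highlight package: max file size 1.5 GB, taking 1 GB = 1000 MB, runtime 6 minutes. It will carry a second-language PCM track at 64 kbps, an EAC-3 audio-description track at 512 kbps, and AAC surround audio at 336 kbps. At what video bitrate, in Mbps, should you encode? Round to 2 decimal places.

Budget: 1.5 GB = 12000.0 Mb.
6 min = 360 s
Total bitrate budget: 12000.0 Mb / 360 s = 33.333 Mbps.
Audio total: 64 + 512 + 336 = 912 kbps = 0.912 Mbps.
Video: 33.333 − 0.912 = 32.421 Mbps.

32.42 Mbps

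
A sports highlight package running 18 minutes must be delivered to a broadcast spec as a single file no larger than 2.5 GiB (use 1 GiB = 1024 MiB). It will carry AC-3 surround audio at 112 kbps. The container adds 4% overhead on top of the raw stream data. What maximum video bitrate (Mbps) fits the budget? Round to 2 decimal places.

19.01 Mbps

Budget: 2.5 GiB = 21474.8 Mb.
Stream payload after overhead: 21474.8 / 1.04 = 20648.9 Mb.
18 min = 1080 s
Total bitrate budget: 20648.9 Mb / 1080 s = 19.119 Mbps.
Audio: 112 kbps = 0.112 Mbps.
Video: 19.119 − 0.112 = 19.007 Mbps.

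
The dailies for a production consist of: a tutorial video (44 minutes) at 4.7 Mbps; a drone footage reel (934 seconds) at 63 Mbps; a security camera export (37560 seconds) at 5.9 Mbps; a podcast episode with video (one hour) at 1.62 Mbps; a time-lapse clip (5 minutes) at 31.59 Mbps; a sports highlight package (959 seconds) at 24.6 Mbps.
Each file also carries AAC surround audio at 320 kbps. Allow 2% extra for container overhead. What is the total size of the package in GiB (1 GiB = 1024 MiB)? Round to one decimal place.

41.1 GiB

Audio: 320 kbps = 0.320 Mbps.
tutorial video: 5.020 Mbps × 2640 s × 1.02 = 13517.9 Mb
drone footage reel: 63.320 Mbps × 934 s × 1.02 = 60323.7 Mb
security camera export: 6.220 Mbps × 37560 s × 1.02 = 238295.7 Mb
podcast episode with video: 1.940 Mbps × 3600 s × 1.02 = 7123.7 Mb
time-lapse clip: 31.910 Mbps × 300 s × 1.02 = 9764.5 Mb
sports highlight package: 24.920 Mbps × 959 s × 1.02 = 24376.2 Mb
Total: 353401.6 Mb = 44175.2 MB.
= 41.14 GiB.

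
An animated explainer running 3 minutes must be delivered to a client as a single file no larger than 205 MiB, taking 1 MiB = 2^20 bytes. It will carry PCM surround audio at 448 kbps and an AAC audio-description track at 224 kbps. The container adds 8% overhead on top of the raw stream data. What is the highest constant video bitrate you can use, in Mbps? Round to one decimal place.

8.2 Mbps

Budget: 205 MiB = 1719.7 Mb.
Stream payload after overhead: 1719.7 / 1.08 = 1592.3 Mb.
3 min = 180 s
Total bitrate budget: 1592.3 Mb / 180 s = 8.846 Mbps.
Audio total: 448 + 224 = 672 kbps = 0.672 Mbps.
Video: 8.846 − 0.672 = 8.174 Mbps.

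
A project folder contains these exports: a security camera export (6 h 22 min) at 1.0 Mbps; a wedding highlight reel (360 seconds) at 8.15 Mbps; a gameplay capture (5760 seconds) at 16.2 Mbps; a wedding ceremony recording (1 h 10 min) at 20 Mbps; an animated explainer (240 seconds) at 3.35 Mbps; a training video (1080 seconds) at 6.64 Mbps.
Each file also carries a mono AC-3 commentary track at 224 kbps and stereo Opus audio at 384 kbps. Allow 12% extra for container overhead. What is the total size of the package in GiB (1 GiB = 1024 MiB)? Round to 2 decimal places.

Audio total: 224 + 384 = 608 kbps = 0.608 Mbps.
security camera export: 1.608 Mbps × 22920 s × 1.12 = 41278.0 Mb
wedding highlight reel: 8.758 Mbps × 360 s × 1.12 = 3531.2 Mb
gameplay capture: 16.808 Mbps × 5760 s × 1.12 = 108431.8 Mb
wedding ceremony recording: 20.608 Mbps × 4200 s × 1.12 = 96940.0 Mb
animated explainer: 3.958 Mbps × 240 s × 1.12 = 1063.9 Mb
training video: 7.248 Mbps × 1080 s × 1.12 = 8767.2 Mb
Total: 260012.1 Mb = 32501.5 MB.
= 30.27 GiB.

30.27 GiB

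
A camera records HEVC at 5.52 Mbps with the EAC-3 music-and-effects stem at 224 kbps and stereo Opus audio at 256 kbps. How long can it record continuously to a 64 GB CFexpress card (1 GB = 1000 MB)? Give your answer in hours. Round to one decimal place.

Audio total: 224 + 256 = 480 kbps = 0.480 Mbps.
Total bitrate: 5.52 + 0.480 = 6.000 Mbps.
Capacity: 64 GB = 512,000 Mb.
Recording time: 512,000 / 6.000 = 85,333 s ≈ 23.7 hours.

23.7 hours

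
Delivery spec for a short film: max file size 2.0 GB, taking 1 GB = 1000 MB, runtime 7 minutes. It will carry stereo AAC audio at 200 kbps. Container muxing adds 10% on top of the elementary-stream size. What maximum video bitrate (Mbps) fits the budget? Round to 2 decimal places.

34.43 Mbps

Budget: 2.0 GB = 16000.0 Mb.
Stream payload after overhead: 16000.0 / 1.10 = 14545.5 Mb.
7 min = 420 s
Total bitrate budget: 14545.5 Mb / 420 s = 34.632 Mbps.
Audio: 200 kbps = 0.200 Mbps.
Video: 34.632 − 0.200 = 34.432 Mbps.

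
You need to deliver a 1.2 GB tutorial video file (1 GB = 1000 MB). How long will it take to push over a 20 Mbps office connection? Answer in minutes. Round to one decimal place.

8.0 minutes

File: 1.2 GB = 9600.0 Mb.
At 20 Mbps: 9600.0 / 20 = 480.0 s ≈ 8 minutes.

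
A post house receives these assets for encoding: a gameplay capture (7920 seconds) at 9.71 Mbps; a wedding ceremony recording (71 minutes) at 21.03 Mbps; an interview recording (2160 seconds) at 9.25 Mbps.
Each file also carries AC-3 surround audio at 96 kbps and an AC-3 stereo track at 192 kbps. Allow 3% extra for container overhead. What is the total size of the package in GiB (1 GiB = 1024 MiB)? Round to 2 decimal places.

Audio total: 96 + 192 = 288 kbps = 0.288 Mbps.
gameplay capture: 9.998 Mbps × 7920 s × 1.03 = 81559.7 Mb
wedding ceremony recording: 21.318 Mbps × 4260 s × 1.03 = 93539.1 Mb
interview recording: 9.538 Mbps × 2160 s × 1.03 = 21220.1 Mb
Total: 196318.9 Mb = 24539.9 MB.
= 22.85 GiB.

22.85 GiB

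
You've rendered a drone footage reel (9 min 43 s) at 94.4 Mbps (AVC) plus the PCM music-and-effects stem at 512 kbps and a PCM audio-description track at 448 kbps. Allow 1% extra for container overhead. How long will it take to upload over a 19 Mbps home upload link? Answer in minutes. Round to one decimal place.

49.3 minutes

9 min 43 s = 583 s
Audio total: 512 + 448 = 960 kbps = 0.960 Mbps.
Total bitrate: 95.360 Mbps.
File: 95.360 Mbps × 583 s = 55594.9 Mb.
With 1% container overhead: ×1.01. → 56150.8 Mb.
At 19 Mbps: 56150.8 / 19 = 2955.3 s ≈ 49.3 minutes.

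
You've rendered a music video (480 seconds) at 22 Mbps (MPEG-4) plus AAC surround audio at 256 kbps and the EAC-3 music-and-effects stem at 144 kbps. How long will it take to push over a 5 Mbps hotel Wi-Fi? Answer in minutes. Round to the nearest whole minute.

36 minutes

Audio total: 256 + 144 = 400 kbps = 0.400 Mbps.
Total bitrate: 22.400 Mbps.
File: 22.400 Mbps × 480 s = 10752.0 Mb.
At 5 Mbps: 10752.0 / 5 = 2150.4 s ≈ 35.8 minutes.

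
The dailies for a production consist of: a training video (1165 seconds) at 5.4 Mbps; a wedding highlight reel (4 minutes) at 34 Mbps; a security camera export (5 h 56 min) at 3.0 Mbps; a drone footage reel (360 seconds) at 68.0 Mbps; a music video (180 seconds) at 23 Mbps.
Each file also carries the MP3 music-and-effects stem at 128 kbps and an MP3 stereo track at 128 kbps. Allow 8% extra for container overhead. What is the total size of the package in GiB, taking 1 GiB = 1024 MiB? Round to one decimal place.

14.2 GiB

Audio total: 128 + 128 = 256 kbps = 0.256 Mbps.
training video: 5.656 Mbps × 1165 s × 1.08 = 7116.4 Mb
wedding highlight reel: 34.256 Mbps × 240 s × 1.08 = 8879.2 Mb
security camera export: 3.256 Mbps × 21360 s × 1.08 = 75112.0 Mb
drone footage reel: 68.256 Mbps × 360 s × 1.08 = 26537.9 Mb
music video: 23.256 Mbps × 180 s × 1.08 = 4521.0 Mb
Total: 122166.4 Mb = 15270.8 MB.
= 14.22 GiB.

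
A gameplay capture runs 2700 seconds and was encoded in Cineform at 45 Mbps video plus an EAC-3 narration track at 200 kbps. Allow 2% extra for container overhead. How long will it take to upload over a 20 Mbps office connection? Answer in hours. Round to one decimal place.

Audio: 200 kbps = 0.200 Mbps.
Total bitrate: 45.200 Mbps.
File: 45.200 Mbps × 2700 s = 122040.0 Mb.
With 2% container overhead: ×1.02. → 124480.8 Mb.
At 20 Mbps: 124480.8 / 20 = 6224.0 s ≈ 1.73 hours.

1.7 hours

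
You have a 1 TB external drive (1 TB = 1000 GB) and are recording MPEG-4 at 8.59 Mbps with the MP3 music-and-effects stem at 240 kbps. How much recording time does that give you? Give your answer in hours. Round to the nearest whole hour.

252 hours

Audio: 240 kbps = 0.240 Mbps.
Total bitrate: 8.59 + 0.240 = 8.830 Mbps.
Capacity: 1 TB = 8,000,000 Mb.
Recording time: 8,000,000 / 8.830 = 906,002 s ≈ 252 hours.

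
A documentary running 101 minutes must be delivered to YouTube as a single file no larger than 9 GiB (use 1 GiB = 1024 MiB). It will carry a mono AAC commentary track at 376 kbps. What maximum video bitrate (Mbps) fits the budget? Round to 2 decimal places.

12.38 Mbps

Budget: 9 GiB = 77309.4 Mb.
101 min = 6060 s
Total bitrate budget: 77309.4 Mb / 6060 s = 12.757 Mbps.
Audio: 376 kbps = 0.376 Mbps.
Video: 12.757 − 0.376 = 12.381 Mbps.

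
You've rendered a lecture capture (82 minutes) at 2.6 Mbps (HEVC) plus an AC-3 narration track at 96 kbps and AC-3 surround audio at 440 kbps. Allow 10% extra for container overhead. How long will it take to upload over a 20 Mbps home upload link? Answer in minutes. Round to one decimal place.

14.1 minutes

82 min = 4920 s
Audio total: 96 + 440 = 536 kbps = 0.536 Mbps.
Total bitrate: 3.136 Mbps.
File: 3.136 Mbps × 4920 s = 15429.1 Mb.
With 10% container overhead: ×1.10. → 16972.0 Mb.
At 20 Mbps: 16972.0 / 20 = 848.6 s ≈ 14.1 minutes.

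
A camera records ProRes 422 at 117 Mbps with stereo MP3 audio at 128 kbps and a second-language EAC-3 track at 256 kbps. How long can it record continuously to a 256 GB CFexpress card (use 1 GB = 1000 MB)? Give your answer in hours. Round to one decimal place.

4.8 hours

Audio total: 128 + 256 = 384 kbps = 0.384 Mbps.
Total bitrate: 117 + 0.384 = 117.384 Mbps.
Capacity: 256 GB = 2,048,000 Mb.
Recording time: 2,048,000 / 117.384 = 17,447 s ≈ 4.85 hours.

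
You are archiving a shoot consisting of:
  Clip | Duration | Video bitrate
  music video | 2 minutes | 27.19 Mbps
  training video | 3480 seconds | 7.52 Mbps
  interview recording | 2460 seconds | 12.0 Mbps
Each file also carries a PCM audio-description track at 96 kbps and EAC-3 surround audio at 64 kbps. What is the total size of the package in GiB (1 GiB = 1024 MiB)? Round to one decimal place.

Audio total: 96 + 64 = 160 kbps = 0.160 Mbps.
music video: 27.350 Mbps × 120 s = 3282.0 Mb
training video: 7.680 Mbps × 3480 s = 26726.4 Mb
interview recording: 12.160 Mbps × 2460 s = 29913.6 Mb
Total: 59922.0 Mb = 7490.2 MB.
= 6.976 GiB.

7.0 GiB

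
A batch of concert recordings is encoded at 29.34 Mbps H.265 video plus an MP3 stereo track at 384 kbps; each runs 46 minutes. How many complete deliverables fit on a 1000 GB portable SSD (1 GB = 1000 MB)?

46 min = 2760 s
Audio: 384 kbps = 0.384 Mbps.
Total bitrate: 29.724 Mbps.
Per item: 29.724 Mbps × 2760 s = 82,038 Mb = 10,255 MB.
Capacity: 1000 GB = 8,000,000 Mb; 97.52 items → 97 complete.

97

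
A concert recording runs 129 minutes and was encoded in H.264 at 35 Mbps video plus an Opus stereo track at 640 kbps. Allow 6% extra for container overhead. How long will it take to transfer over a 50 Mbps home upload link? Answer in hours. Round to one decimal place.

1.6 hours

129 min = 7740 s
Audio: 640 kbps = 0.640 Mbps.
Total bitrate: 35.640 Mbps.
File: 35.640 Mbps × 7740 s = 275853.6 Mb.
With 6% container overhead: ×1.06. → 292404.8 Mb.
At 50 Mbps: 292404.8 / 50 = 5848.1 s ≈ 1.62 hours.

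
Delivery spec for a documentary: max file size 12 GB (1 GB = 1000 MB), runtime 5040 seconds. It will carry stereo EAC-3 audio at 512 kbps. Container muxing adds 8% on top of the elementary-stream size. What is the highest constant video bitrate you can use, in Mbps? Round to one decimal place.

Budget: 12 GB = 96000.0 Mb.
Stream payload after overhead: 96000.0 / 1.08 = 88888.9 Mb.
Total bitrate budget: 88888.9 Mb / 5040 s = 17.637 Mbps.
Audio: 512 kbps = 0.512 Mbps.
Video: 17.637 − 0.512 = 17.125 Mbps.

17.1 Mbps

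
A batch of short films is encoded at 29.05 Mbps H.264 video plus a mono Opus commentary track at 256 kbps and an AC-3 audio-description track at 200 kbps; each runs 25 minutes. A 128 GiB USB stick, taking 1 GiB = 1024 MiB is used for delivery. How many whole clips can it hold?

24

25 min = 1500 s
Audio total: 256 + 200 = 456 kbps = 0.456 Mbps.
Total bitrate: 29.506 Mbps.
Per item: 29.506 Mbps × 1500 s = 44,259 Mb = 5,532 MB.
Capacity: 128 GiB = 1,099,512 Mb; 24.84 items → 24 complete.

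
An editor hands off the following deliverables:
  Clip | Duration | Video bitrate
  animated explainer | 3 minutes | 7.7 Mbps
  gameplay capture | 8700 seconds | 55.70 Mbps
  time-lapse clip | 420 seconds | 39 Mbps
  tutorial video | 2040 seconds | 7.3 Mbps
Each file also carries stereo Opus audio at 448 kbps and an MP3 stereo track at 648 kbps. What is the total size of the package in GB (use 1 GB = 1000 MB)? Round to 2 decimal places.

66.21 GB

Audio total: 448 + 648 = 1096 kbps = 1.096 Mbps.
animated explainer: 8.796 Mbps × 180 s = 1583.3 Mb
gameplay capture: 56.796 Mbps × 8700 s = 494125.2 Mb
time-lapse clip: 40.096 Mbps × 420 s = 16840.3 Mb
tutorial video: 8.396 Mbps × 2040 s = 17127.8 Mb
Total: 529676.6 Mb = 66209.6 MB.
= 66.21 GB.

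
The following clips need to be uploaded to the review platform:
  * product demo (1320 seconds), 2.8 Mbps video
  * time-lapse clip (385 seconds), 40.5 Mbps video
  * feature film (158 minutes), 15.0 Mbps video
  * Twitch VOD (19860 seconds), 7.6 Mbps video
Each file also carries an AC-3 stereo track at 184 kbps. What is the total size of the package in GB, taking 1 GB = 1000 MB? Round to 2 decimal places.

Audio: 184 kbps = 0.184 Mbps.
product demo: 2.984 Mbps × 1320 s = 3938.9 Mb
time-lapse clip: 40.684 Mbps × 385 s = 15663.3 Mb
feature film: 15.184 Mbps × 9480 s = 143944.3 Mb
Twitch VOD: 7.784 Mbps × 19860 s = 154590.2 Mb
Total: 318136.8 Mb = 39767.1 MB.
= 39.77 GB.

39.77 GB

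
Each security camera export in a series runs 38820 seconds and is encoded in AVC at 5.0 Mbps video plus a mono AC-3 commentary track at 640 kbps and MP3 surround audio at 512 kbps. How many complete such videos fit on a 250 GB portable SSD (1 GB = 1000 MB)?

8

Audio total: 640 + 512 = 1152 kbps = 1.152 Mbps.
Total bitrate: 6.152 Mbps.
Per item: 6.152 Mbps × 38820 s = 238,821 Mb = 29,853 MB.
Capacity: 250 GB = 2,000,000 Mb; 8.37 items → 8 complete.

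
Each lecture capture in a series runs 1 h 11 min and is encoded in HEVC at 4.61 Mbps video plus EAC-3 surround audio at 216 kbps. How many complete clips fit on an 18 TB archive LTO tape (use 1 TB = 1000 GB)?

7004

1 h 11 min = 71 min = 4260 s
Audio: 216 kbps = 0.216 Mbps.
Total bitrate: 4.826 Mbps.
Per item: 4.826 Mbps × 4260 s = 20,559 Mb = 2,570 MB.
Capacity: 18 TB = 144,000,000 Mb; 7004.31 items → 7004 complete.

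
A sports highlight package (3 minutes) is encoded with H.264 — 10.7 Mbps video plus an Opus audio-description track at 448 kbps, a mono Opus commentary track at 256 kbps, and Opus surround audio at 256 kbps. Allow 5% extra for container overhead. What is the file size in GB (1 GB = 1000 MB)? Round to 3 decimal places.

0.275 GB

3 min = 180 s
Audio total: 448 + 256 + 256 = 960 kbps = 0.960 Mbps.
Total bitrate: 10.7 + 0.960 = 11.660 Mbps.
Stream data: 11.660 Mbps × 180 s = 2098.8 Mb.
With 5% container overhead: ×1.05.
2,204 Mb ÷ 8 = 275.5 MB → 0.2755 GB.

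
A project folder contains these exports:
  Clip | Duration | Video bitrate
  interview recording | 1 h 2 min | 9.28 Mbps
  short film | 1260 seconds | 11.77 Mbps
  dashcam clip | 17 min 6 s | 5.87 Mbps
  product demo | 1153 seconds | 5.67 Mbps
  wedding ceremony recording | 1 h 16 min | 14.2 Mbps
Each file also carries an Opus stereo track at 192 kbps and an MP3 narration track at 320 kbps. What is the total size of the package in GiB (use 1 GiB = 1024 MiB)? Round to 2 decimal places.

Audio total: 192 + 320 = 512 kbps = 0.512 Mbps.
interview recording: 9.792 Mbps × 3720 s = 36426.2 Mb
short film: 12.282 Mbps × 1260 s = 15475.3 Mb
dashcam clip: 6.382 Mbps × 1026 s = 6547.9 Mb
product demo: 6.182 Mbps × 1153 s = 7127.8 Mb
wedding ceremony recording: 14.712 Mbps × 4560 s = 67086.7 Mb
Total: 132664.1 Mb = 16583.0 MB.
= 15.44 GiB.

15.44 GiB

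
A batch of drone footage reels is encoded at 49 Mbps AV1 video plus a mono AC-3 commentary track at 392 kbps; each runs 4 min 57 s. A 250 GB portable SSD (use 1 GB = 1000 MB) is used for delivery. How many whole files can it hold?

136

4 min 57 s = 297 s
Audio: 392 kbps = 0.392 Mbps.
Total bitrate: 49.392 Mbps.
Per item: 49.392 Mbps × 297 s = 14,669 Mb = 1,834 MB.
Capacity: 250 GB = 2,000,000 Mb; 136.34 items → 136 complete.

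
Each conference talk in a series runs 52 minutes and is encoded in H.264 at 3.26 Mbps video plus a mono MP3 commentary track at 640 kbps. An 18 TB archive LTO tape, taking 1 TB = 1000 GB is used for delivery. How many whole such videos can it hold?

11834

52 min = 3120 s
Audio: 640 kbps = 0.640 Mbps.
Total bitrate: 3.900 Mbps.
Per item: 3.900 Mbps × 3120 s = 12,168 Mb = 1,521 MB.
Capacity: 18 TB = 144,000,000 Mb; 11834.32 items → 11834 complete.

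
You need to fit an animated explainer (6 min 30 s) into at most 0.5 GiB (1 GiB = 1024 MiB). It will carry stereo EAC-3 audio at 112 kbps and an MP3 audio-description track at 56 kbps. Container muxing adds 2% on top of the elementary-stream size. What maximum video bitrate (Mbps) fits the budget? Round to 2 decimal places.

Budget: 0.5 GiB = 4295.0 Mb.
Stream payload after overhead: 4295.0 / 1.02 = 4210.8 Mb.
6 min 30 s = 390 s
Total bitrate budget: 4210.8 Mb / 390 s = 10.797 Mbps.
Audio total: 112 + 56 = 168 kbps = 0.168 Mbps.
Video: 10.797 − 0.168 = 10.629 Mbps.

10.63 Mbps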